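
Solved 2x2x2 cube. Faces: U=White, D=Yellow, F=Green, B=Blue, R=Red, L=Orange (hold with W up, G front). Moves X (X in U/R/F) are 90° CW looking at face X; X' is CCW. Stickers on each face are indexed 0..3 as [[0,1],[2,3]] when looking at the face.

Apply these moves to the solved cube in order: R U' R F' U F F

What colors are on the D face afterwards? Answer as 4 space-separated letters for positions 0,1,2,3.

Answer: O R Y R

Derivation:
After move 1 (R): R=RRRR U=WGWG F=GYGY D=YBYB B=WBWB
After move 2 (U'): U=GGWW F=OOGY R=GYRR B=RRWB L=WBOO
After move 3 (R): R=RGRY U=GOWY F=OBGB D=YWYR B=WRGB
After move 4 (F'): F=BBOG U=GORR R=WGYY D=BOYR L=WYOW
After move 5 (U): U=RGRO F=WGOG R=WRYY B=WYGB L=BBOW
After move 6 (F): F=OWGG U=RGWB R=RROY D=YWYR L=BBOO
After move 7 (F): F=GOGW U=RGOB R=WRBY D=ORYR L=BYOW
Query: D face = ORYR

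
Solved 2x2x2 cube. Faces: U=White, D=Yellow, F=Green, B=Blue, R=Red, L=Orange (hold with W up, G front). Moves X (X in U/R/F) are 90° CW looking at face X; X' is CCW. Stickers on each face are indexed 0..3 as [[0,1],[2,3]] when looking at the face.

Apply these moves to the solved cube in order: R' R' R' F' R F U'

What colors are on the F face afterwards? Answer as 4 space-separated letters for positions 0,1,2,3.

After move 1 (R'): R=RRRR U=WBWB F=GWGW D=YGYG B=YBYB
After move 2 (R'): R=RRRR U=WYWY F=GBGB D=YWYW B=GBGB
After move 3 (R'): R=RRRR U=WGWG F=GYGY D=YBYB B=WBWB
After move 4 (F'): F=YYGG U=WGRR R=BRYR D=OOYB L=OGOW
After move 5 (R): R=YBRR U=WYRG F=YOGB D=OWYW B=RBGB
After move 6 (F): F=GYBO U=WYWG R=RBGR D=RYYW L=OOOW
After move 7 (U'): U=YGWW F=OOBO R=GYGR B=RBGB L=RBOW
Query: F face = OOBO

Answer: O O B O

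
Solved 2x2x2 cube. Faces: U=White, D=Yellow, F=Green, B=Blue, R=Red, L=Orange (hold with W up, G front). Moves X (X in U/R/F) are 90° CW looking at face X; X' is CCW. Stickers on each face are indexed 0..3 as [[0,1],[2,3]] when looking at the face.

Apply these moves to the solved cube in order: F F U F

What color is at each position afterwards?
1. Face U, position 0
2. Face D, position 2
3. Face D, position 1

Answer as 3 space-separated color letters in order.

Answer: Y Y B

Derivation:
After move 1 (F): F=GGGG U=WWOO R=WRWR D=RRYY L=OYOY
After move 2 (F): F=GGGG U=WWYY R=OROR D=WWYY L=OROR
After move 3 (U): U=YWYW F=ORGG R=BBOR B=ORBB L=GGOR
After move 4 (F): F=GOGR U=YWRG R=YBWR D=OBYY L=GWOW
Query 1: U[0] = Y
Query 2: D[2] = Y
Query 3: D[1] = B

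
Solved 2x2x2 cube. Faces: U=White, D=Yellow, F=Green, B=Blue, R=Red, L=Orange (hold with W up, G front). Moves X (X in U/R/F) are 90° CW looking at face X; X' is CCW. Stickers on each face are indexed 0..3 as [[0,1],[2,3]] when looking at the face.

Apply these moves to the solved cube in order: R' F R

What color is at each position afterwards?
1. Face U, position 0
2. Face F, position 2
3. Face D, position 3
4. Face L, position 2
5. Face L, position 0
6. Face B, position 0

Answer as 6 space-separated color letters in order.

After move 1 (R'): R=RRRR U=WBWB F=GWGW D=YGYG B=YBYB
After move 2 (F): F=GGWW U=WBOO R=WRBR D=RRYG L=OYOG
After move 3 (R): R=BWRR U=WGOW F=GRWG D=RYYY B=OBBB
Query 1: U[0] = W
Query 2: F[2] = W
Query 3: D[3] = Y
Query 4: L[2] = O
Query 5: L[0] = O
Query 6: B[0] = O

Answer: W W Y O O O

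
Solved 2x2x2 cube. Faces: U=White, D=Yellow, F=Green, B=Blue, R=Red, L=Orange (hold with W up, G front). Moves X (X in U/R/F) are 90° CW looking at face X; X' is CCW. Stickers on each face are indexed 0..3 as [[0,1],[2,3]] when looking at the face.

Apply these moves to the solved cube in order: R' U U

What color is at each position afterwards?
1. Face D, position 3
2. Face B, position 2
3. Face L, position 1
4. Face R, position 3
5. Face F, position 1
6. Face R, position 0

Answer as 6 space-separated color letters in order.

Answer: G Y R R B O

Derivation:
After move 1 (R'): R=RRRR U=WBWB F=GWGW D=YGYG B=YBYB
After move 2 (U): U=WWBB F=RRGW R=YBRR B=OOYB L=GWOO
After move 3 (U): U=BWBW F=YBGW R=OORR B=GWYB L=RROO
Query 1: D[3] = G
Query 2: B[2] = Y
Query 3: L[1] = R
Query 4: R[3] = R
Query 5: F[1] = B
Query 6: R[0] = O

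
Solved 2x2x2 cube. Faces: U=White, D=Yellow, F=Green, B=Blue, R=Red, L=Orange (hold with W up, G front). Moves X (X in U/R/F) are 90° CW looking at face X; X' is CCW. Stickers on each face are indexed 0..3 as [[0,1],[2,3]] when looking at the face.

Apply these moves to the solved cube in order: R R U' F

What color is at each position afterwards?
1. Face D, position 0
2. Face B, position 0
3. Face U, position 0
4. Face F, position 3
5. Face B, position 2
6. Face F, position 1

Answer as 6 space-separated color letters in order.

After move 1 (R): R=RRRR U=WGWG F=GYGY D=YBYB B=WBWB
After move 2 (R): R=RRRR U=WYWY F=GBGB D=YWYW B=GBGB
After move 3 (U'): U=YYWW F=OOGB R=GBRR B=RRGB L=GBOO
After move 4 (F): F=GOBO U=YYOB R=WBWR D=RGYW L=GYOW
Query 1: D[0] = R
Query 2: B[0] = R
Query 3: U[0] = Y
Query 4: F[3] = O
Query 5: B[2] = G
Query 6: F[1] = O

Answer: R R Y O G O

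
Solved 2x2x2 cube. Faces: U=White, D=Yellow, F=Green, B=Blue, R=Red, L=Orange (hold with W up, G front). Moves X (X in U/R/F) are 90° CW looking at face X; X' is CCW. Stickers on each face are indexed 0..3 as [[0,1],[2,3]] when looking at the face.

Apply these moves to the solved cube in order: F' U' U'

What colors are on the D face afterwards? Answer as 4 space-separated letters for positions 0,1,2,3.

After move 1 (F'): F=GGGG U=WWRR R=YRYR D=OOYY L=OWOW
After move 2 (U'): U=WRWR F=OWGG R=GGYR B=YRBB L=BBOW
After move 3 (U'): U=RRWW F=BBGG R=OWYR B=GGBB L=YROW
Query: D face = OOYY

Answer: O O Y Y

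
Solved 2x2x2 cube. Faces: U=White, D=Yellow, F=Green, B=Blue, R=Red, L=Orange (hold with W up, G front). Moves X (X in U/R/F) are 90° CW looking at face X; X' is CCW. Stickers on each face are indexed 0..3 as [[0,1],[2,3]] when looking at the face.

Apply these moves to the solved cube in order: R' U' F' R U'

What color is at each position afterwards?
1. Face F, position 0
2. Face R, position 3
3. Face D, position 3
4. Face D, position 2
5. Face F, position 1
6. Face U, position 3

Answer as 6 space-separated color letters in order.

Answer: Y W R Y W G

Derivation:
After move 1 (R'): R=RRRR U=WBWB F=GWGW D=YGYG B=YBYB
After move 2 (U'): U=BBWW F=OOGW R=GWRR B=RRYB L=YBOO
After move 3 (F'): F=OWOG U=BBGR R=GWYR D=BOYG L=YWOW
After move 4 (R): R=YGRW U=BWGG F=OOOG D=BYYR B=RRBB
After move 5 (U'): U=WGBG F=YWOG R=OORW B=YGBB L=RROW
Query 1: F[0] = Y
Query 2: R[3] = W
Query 3: D[3] = R
Query 4: D[2] = Y
Query 5: F[1] = W
Query 6: U[3] = G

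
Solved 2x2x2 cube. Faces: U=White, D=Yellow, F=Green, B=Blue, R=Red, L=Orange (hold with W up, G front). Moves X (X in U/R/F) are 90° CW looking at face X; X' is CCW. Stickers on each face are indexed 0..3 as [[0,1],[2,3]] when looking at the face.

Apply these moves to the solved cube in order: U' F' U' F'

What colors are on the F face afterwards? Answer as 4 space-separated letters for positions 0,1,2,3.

Answer: W G B O

Derivation:
After move 1 (U'): U=WWWW F=OOGG R=GGRR B=RRBB L=BBOO
After move 2 (F'): F=OGOG U=WWGR R=YGYR D=BOYY L=BWOW
After move 3 (U'): U=WRWG F=BWOG R=OGYR B=YGBB L=RROW
After move 4 (F'): F=WGBO U=WROY R=OGBR D=RWYY L=RGOW
Query: F face = WGBO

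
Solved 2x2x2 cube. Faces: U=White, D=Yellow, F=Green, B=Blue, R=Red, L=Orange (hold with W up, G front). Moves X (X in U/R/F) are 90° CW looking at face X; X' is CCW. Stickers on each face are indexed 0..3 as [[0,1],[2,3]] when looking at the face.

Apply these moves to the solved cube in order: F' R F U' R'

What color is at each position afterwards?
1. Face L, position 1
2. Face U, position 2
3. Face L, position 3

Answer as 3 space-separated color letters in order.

Answer: B W B

Derivation:
After move 1 (F'): F=GGGG U=WWRR R=YRYR D=OOYY L=OWOW
After move 2 (R): R=YYRR U=WGRG F=GOGY D=OBYB B=RBWB
After move 3 (F): F=GGYO U=WGWW R=RYGR D=RYYB L=OOOB
After move 4 (U'): U=GWWW F=OOYO R=GGGR B=RYWB L=RBOB
After move 5 (R'): R=GRGG U=GWWR F=OWYW D=ROYO B=BYYB
Query 1: L[1] = B
Query 2: U[2] = W
Query 3: L[3] = B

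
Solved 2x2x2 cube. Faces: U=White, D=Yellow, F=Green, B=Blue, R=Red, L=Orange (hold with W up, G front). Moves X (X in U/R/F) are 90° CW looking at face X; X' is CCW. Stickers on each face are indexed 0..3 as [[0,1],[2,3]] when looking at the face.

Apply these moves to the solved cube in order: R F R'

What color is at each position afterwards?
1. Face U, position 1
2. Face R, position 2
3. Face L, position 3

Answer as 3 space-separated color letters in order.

Answer: W W B

Derivation:
After move 1 (R): R=RRRR U=WGWG F=GYGY D=YBYB B=WBWB
After move 2 (F): F=GGYY U=WGOO R=WRGR D=RRYB L=OYOB
After move 3 (R'): R=RRWG U=WWOW F=GGYO D=RGYY B=BBRB
Query 1: U[1] = W
Query 2: R[2] = W
Query 3: L[3] = B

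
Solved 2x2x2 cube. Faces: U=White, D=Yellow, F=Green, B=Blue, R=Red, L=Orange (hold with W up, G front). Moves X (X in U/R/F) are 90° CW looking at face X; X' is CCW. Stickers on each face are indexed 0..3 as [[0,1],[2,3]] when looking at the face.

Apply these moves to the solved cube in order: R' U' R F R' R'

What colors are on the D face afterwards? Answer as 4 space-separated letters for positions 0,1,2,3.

Answer: R O Y B

Derivation:
After move 1 (R'): R=RRRR U=WBWB F=GWGW D=YGYG B=YBYB
After move 2 (U'): U=BBWW F=OOGW R=GWRR B=RRYB L=YBOO
After move 3 (R): R=RGRW U=BOWW F=OGGG D=YYYR B=WRBB
After move 4 (F): F=GOGG U=BOOB R=WGWW D=RRYR L=YYOY
After move 5 (R'): R=GWWW U=BBOW F=GOGB D=ROYG B=RRRB
After move 6 (R'): R=WWGW U=BROR F=GBGW D=ROYB B=GROB
Query: D face = ROYB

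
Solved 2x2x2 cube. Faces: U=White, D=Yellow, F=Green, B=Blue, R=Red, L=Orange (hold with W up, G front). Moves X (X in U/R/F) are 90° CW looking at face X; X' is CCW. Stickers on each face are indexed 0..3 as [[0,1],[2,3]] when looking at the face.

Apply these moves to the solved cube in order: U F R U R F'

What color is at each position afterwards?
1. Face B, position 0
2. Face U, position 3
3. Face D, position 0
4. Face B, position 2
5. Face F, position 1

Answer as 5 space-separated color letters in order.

After move 1 (U): U=WWWW F=RRGG R=BBRR B=OOBB L=GGOO
After move 2 (F): F=GRGR U=WWOG R=WBWR D=RBYY L=GYOY
After move 3 (R): R=WWRB U=WROR F=GBGY D=RBYO B=GOWB
After move 4 (U): U=OWRR F=WWGY R=GORB B=GYWB L=GBOY
After move 5 (R): R=RGBO U=OWRY F=WBGO D=RWYG B=RYWB
After move 6 (F'): F=BOWG U=OWRB R=WGRO D=BYYG L=GYOR
Query 1: B[0] = R
Query 2: U[3] = B
Query 3: D[0] = B
Query 4: B[2] = W
Query 5: F[1] = O

Answer: R B B W O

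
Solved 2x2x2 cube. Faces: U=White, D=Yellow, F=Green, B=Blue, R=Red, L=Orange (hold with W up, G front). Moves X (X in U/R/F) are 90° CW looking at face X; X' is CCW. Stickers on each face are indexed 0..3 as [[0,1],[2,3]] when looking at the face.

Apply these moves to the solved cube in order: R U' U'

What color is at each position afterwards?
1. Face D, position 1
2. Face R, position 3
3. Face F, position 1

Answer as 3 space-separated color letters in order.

After move 1 (R): R=RRRR U=WGWG F=GYGY D=YBYB B=WBWB
After move 2 (U'): U=GGWW F=OOGY R=GYRR B=RRWB L=WBOO
After move 3 (U'): U=GWGW F=WBGY R=OORR B=GYWB L=RROO
Query 1: D[1] = B
Query 2: R[3] = R
Query 3: F[1] = B

Answer: B R B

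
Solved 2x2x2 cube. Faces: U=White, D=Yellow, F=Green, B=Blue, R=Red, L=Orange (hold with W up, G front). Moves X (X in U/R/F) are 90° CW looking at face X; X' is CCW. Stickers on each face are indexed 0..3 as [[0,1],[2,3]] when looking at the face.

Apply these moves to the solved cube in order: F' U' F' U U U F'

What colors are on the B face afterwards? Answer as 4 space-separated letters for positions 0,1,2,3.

Answer: O G B B

Derivation:
After move 1 (F'): F=GGGG U=WWRR R=YRYR D=OOYY L=OWOW
After move 2 (U'): U=WRWR F=OWGG R=GGYR B=YRBB L=BBOW
After move 3 (F'): F=WGOG U=WRGY R=OGOR D=BWYY L=BROW
After move 4 (U): U=GWYR F=OGOG R=YROR B=BRBB L=WGOW
After move 5 (U): U=YGRW F=YROG R=BROR B=WGBB L=OGOW
After move 6 (U): U=RYWG F=BROG R=WGOR B=OGBB L=YROW
After move 7 (F'): F=RGBO U=RYWO R=WGBR D=RWYY L=YGOW
Query: B face = OGBB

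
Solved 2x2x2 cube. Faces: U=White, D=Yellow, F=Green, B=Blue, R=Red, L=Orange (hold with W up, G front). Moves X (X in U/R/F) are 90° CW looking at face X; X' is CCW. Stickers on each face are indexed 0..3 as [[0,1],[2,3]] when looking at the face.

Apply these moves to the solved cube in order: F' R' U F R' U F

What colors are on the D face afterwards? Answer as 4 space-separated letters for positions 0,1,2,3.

Answer: B G Y R

Derivation:
After move 1 (F'): F=GGGG U=WWRR R=YRYR D=OOYY L=OWOW
After move 2 (R'): R=RRYY U=WBRB F=GWGR D=OGYG B=YBOB
After move 3 (U): U=RWBB F=RRGR R=YBYY B=OWOB L=GWOW
After move 4 (F): F=GRRR U=RWWW R=BBBY D=YYYG L=GOOG
After move 5 (R'): R=BYBB U=ROWO F=GWRW D=YRYR B=GWYB
After move 6 (U): U=WROO F=BYRW R=GWBB B=GOYB L=GWOG
After move 7 (F): F=RBWY U=WRGW R=OWOB D=BGYR L=GYOR
Query: D face = BGYR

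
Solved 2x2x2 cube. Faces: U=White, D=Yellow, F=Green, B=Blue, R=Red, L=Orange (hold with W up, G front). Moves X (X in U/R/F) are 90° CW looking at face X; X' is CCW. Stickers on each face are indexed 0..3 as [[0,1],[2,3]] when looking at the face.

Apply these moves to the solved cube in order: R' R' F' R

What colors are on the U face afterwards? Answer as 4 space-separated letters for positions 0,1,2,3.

Answer: W B R G

Derivation:
After move 1 (R'): R=RRRR U=WBWB F=GWGW D=YGYG B=YBYB
After move 2 (R'): R=RRRR U=WYWY F=GBGB D=YWYW B=GBGB
After move 3 (F'): F=BBGG U=WYRR R=WRYR D=OOYW L=OYOW
After move 4 (R): R=YWRR U=WBRG F=BOGW D=OGYG B=RBYB
Query: U face = WBRG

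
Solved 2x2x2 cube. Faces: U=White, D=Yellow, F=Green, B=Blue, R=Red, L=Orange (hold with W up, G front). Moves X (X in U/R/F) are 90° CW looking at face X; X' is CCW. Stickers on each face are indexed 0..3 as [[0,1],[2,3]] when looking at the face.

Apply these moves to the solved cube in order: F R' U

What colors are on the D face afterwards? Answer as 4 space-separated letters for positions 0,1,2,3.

After move 1 (F): F=GGGG U=WWOO R=WRWR D=RRYY L=OYOY
After move 2 (R'): R=RRWW U=WBOB F=GWGO D=RGYG B=YBRB
After move 3 (U): U=OWBB F=RRGO R=YBWW B=OYRB L=GWOY
Query: D face = RGYG

Answer: R G Y G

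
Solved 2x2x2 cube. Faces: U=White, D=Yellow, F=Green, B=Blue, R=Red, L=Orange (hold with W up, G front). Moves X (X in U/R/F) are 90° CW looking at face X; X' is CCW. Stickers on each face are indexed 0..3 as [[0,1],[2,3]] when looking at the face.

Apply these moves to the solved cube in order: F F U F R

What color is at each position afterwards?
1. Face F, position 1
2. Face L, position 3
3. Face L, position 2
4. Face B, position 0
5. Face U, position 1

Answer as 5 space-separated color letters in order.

After move 1 (F): F=GGGG U=WWOO R=WRWR D=RRYY L=OYOY
After move 2 (F): F=GGGG U=WWYY R=OROR D=WWYY L=OROR
After move 3 (U): U=YWYW F=ORGG R=BBOR B=ORBB L=GGOR
After move 4 (F): F=GOGR U=YWRG R=YBWR D=OBYY L=GWOW
After move 5 (R): R=WYRB U=YORR F=GBGY D=OBYO B=GRWB
Query 1: F[1] = B
Query 2: L[3] = W
Query 3: L[2] = O
Query 4: B[0] = G
Query 5: U[1] = O

Answer: B W O G O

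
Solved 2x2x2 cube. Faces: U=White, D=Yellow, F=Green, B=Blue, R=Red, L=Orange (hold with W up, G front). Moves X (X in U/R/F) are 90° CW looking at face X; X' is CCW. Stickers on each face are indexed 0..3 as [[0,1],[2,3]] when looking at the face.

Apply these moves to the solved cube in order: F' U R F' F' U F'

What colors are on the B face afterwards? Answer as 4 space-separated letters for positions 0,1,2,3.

Answer: G R W B

Derivation:
After move 1 (F'): F=GGGG U=WWRR R=YRYR D=OOYY L=OWOW
After move 2 (U): U=RWRW F=YRGG R=BBYR B=OWBB L=GGOW
After move 3 (R): R=YBRB U=RRRG F=YOGY D=OBYO B=WWWB
After move 4 (F'): F=OYYG U=RRYR R=BBOB D=GWYO L=GGOR
After move 5 (F'): F=YGOY U=RRBO R=WBGB D=GRYO L=GROY
After move 6 (U): U=BROR F=WBOY R=WWGB B=GRWB L=YGOY
After move 7 (F'): F=BYWO U=BRWG R=RWGB D=GYYO L=YROO
Query: B face = GRWB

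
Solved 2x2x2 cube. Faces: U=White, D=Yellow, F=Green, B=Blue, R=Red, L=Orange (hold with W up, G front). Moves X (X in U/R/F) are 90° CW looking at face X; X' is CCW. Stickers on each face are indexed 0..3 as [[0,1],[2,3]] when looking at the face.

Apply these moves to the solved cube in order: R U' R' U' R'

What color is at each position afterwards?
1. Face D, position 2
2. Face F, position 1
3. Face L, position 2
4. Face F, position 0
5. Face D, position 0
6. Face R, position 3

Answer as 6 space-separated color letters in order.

Answer: Y R O W Y G

Derivation:
After move 1 (R): R=RRRR U=WGWG F=GYGY D=YBYB B=WBWB
After move 2 (U'): U=GGWW F=OOGY R=GYRR B=RRWB L=WBOO
After move 3 (R'): R=YRGR U=GWWR F=OGGW D=YOYY B=BRBB
After move 4 (U'): U=WRGW F=WBGW R=OGGR B=YRBB L=BROO
After move 5 (R'): R=GROG U=WBGY F=WRGW D=YBYW B=YROB
Query 1: D[2] = Y
Query 2: F[1] = R
Query 3: L[2] = O
Query 4: F[0] = W
Query 5: D[0] = Y
Query 6: R[3] = G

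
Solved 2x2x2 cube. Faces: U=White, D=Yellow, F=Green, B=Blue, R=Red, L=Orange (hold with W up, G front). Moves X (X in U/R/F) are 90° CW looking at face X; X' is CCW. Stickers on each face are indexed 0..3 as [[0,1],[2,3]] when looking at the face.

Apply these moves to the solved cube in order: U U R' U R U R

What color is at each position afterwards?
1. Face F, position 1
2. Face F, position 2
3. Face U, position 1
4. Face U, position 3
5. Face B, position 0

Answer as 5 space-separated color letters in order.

After move 1 (U): U=WWWW F=RRGG R=BBRR B=OOBB L=GGOO
After move 2 (U): U=WWWW F=BBGG R=OORR B=GGBB L=RROO
After move 3 (R'): R=OROR U=WBWG F=BWGW D=YBYG B=YGYB
After move 4 (U): U=WWGB F=ORGW R=YGOR B=RRYB L=BWOO
After move 5 (R): R=OYRG U=WRGW F=OBGG D=YYYR B=BRWB
After move 6 (U): U=GWWR F=OYGG R=BRRG B=BWWB L=OBOO
After move 7 (R): R=RBGR U=GYWG F=OYGR D=YWYB B=RWWB
Query 1: F[1] = Y
Query 2: F[2] = G
Query 3: U[1] = Y
Query 4: U[3] = G
Query 5: B[0] = R

Answer: Y G Y G R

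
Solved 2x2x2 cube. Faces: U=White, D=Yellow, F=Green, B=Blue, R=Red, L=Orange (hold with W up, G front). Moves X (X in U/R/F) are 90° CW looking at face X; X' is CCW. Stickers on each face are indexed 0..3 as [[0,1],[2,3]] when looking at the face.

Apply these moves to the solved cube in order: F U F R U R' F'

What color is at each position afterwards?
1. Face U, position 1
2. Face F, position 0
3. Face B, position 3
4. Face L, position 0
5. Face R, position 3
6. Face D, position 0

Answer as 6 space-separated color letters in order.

Answer: W O B G R B

Derivation:
After move 1 (F): F=GGGG U=WWOO R=WRWR D=RRYY L=OYOY
After move 2 (U): U=OWOW F=WRGG R=BBWR B=OYBB L=GGOY
After move 3 (F): F=GWGR U=OWYG R=OBWR D=WBYY L=GROR
After move 4 (R): R=WORB U=OWYR F=GBGY D=WBYO B=GYWB
After move 5 (U): U=YORW F=WOGY R=GYRB B=GRWB L=GBOR
After move 6 (R'): R=YBGR U=YWRG F=WOGW D=WOYY B=ORBB
After move 7 (F'): F=OWWG U=YWYG R=OBWR D=BRYY L=GGOR
Query 1: U[1] = W
Query 2: F[0] = O
Query 3: B[3] = B
Query 4: L[0] = G
Query 5: R[3] = R
Query 6: D[0] = B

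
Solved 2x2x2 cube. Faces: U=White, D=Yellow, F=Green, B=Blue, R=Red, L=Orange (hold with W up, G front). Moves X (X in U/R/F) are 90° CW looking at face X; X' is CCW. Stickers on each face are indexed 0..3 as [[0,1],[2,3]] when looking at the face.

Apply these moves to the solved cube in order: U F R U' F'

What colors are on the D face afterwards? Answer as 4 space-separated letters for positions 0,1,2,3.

Answer: O Y Y O

Derivation:
After move 1 (U): U=WWWW F=RRGG R=BBRR B=OOBB L=GGOO
After move 2 (F): F=GRGR U=WWOG R=WBWR D=RBYY L=GYOY
After move 3 (R): R=WWRB U=WROR F=GBGY D=RBYO B=GOWB
After move 4 (U'): U=RRWO F=GYGY R=GBRB B=WWWB L=GOOY
After move 5 (F'): F=YYGG U=RRGR R=BBRB D=OYYO L=GOOW
Query: D face = OYYO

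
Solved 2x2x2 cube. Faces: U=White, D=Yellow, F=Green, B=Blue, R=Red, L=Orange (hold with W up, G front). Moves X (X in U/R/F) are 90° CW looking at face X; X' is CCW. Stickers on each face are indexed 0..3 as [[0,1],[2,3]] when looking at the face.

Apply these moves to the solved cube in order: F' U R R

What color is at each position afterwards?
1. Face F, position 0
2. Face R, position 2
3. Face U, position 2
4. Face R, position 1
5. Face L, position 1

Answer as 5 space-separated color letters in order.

After move 1 (F'): F=GGGG U=WWRR R=YRYR D=OOYY L=OWOW
After move 2 (U): U=RWRW F=YRGG R=BBYR B=OWBB L=GGOW
After move 3 (R): R=YBRB U=RRRG F=YOGY D=OBYO B=WWWB
After move 4 (R): R=RYBB U=RORY F=YBGO D=OWYW B=GWRB
Query 1: F[0] = Y
Query 2: R[2] = B
Query 3: U[2] = R
Query 4: R[1] = Y
Query 5: L[1] = G

Answer: Y B R Y G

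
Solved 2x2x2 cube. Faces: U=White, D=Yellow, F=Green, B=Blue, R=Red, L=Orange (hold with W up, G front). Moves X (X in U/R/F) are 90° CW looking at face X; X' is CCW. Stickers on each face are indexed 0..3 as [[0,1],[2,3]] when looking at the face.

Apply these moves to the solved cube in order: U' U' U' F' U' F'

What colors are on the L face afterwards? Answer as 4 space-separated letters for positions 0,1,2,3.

After move 1 (U'): U=WWWW F=OOGG R=GGRR B=RRBB L=BBOO
After move 2 (U'): U=WWWW F=BBGG R=OORR B=GGBB L=RROO
After move 3 (U'): U=WWWW F=RRGG R=BBRR B=OOBB L=GGOO
After move 4 (F'): F=RGRG U=WWBR R=YBYR D=GOYY L=GWOW
After move 5 (U'): U=WRWB F=GWRG R=RGYR B=YBBB L=OOOW
After move 6 (F'): F=WGGR U=WRRY R=OGGR D=OWYY L=OBOW
Query: L face = OBOW

Answer: O B O W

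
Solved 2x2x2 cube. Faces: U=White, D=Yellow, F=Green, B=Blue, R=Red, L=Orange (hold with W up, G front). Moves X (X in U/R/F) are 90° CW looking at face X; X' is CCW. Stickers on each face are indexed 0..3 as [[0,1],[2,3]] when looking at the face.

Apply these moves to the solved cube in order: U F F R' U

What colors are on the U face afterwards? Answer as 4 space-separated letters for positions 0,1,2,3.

After move 1 (U): U=WWWW F=RRGG R=BBRR B=OOBB L=GGOO
After move 2 (F): F=GRGR U=WWOG R=WBWR D=RBYY L=GYOY
After move 3 (F): F=GGRR U=WWYY R=OBGR D=WWYY L=GROB
After move 4 (R'): R=BROG U=WBYO F=GWRY D=WGYR B=YOWB
After move 5 (U): U=YWOB F=BRRY R=YOOG B=GRWB L=GWOB
Query: U face = YWOB

Answer: Y W O B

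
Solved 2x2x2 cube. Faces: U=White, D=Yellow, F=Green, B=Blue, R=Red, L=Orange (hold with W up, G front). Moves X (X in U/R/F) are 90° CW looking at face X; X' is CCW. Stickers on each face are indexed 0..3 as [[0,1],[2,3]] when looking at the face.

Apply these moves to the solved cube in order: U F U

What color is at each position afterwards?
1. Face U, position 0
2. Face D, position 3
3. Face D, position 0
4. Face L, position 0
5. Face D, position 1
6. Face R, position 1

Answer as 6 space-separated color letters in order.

After move 1 (U): U=WWWW F=RRGG R=BBRR B=OOBB L=GGOO
After move 2 (F): F=GRGR U=WWOG R=WBWR D=RBYY L=GYOY
After move 3 (U): U=OWGW F=WBGR R=OOWR B=GYBB L=GROY
Query 1: U[0] = O
Query 2: D[3] = Y
Query 3: D[0] = R
Query 4: L[0] = G
Query 5: D[1] = B
Query 6: R[1] = O

Answer: O Y R G B O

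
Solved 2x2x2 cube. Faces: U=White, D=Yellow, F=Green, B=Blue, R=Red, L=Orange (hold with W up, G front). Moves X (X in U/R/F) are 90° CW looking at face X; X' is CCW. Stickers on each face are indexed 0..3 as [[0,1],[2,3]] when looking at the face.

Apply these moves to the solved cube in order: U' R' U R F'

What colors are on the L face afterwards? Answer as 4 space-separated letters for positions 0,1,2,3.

Answer: O W O R

Derivation:
After move 1 (U'): U=WWWW F=OOGG R=GGRR B=RRBB L=BBOO
After move 2 (R'): R=GRGR U=WBWR F=OWGW D=YOYG B=YRYB
After move 3 (U): U=WWRB F=GRGW R=YRGR B=BBYB L=OWOO
After move 4 (R): R=GYRR U=WRRW F=GOGG D=YYYB B=BBWB
After move 5 (F'): F=OGGG U=WRGR R=YYYR D=WOYB L=OWOR
Query: L face = OWOR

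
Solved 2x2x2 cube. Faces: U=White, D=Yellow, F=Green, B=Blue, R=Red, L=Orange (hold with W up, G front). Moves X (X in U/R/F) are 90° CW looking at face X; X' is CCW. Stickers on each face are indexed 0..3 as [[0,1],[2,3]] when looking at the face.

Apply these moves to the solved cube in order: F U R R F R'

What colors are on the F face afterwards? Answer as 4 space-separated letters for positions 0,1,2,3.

Answer: G R O G

Derivation:
After move 1 (F): F=GGGG U=WWOO R=WRWR D=RRYY L=OYOY
After move 2 (U): U=OWOW F=WRGG R=BBWR B=OYBB L=GGOY
After move 3 (R): R=WBRB U=OROG F=WRGY D=RBYO B=WYWB
After move 4 (R): R=RWBB U=OROY F=WBGO D=RWYW B=GYRB
After move 5 (F): F=GWOB U=ORYG R=OWYB D=BRYW L=GROW
After move 6 (R'): R=WBOY U=ORYG F=GROG D=BWYB B=WYRB
Query: F face = GROG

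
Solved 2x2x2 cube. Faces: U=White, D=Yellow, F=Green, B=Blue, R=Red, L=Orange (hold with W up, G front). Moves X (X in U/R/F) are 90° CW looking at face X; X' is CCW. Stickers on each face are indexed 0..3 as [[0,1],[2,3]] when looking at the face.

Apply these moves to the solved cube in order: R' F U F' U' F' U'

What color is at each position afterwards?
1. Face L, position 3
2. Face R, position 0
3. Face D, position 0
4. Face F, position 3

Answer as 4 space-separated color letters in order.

After move 1 (R'): R=RRRR U=WBWB F=GWGW D=YGYG B=YBYB
After move 2 (F): F=GGWW U=WBOO R=WRBR D=RRYG L=OYOG
After move 3 (U): U=OWOB F=WRWW R=YBBR B=OYYB L=GGOG
After move 4 (F'): F=RWWW U=OWYB R=RBRR D=GGYG L=GBOO
After move 5 (U'): U=WBOY F=GBWW R=RWRR B=RBYB L=OYOO
After move 6 (F'): F=BWGW U=WBRR R=GWGR D=YOYG L=OYOO
After move 7 (U'): U=BRWR F=OYGW R=BWGR B=GWYB L=RBOO
Query 1: L[3] = O
Query 2: R[0] = B
Query 3: D[0] = Y
Query 4: F[3] = W

Answer: O B Y W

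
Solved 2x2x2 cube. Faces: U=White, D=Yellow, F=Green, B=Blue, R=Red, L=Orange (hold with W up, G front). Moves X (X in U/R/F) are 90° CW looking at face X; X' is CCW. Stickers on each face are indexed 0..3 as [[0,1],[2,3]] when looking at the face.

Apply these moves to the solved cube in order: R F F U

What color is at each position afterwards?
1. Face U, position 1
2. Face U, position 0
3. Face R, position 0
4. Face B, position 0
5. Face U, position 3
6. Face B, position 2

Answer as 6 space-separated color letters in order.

Answer: W B W O G W

Derivation:
After move 1 (R): R=RRRR U=WGWG F=GYGY D=YBYB B=WBWB
After move 2 (F): F=GGYY U=WGOO R=WRGR D=RRYB L=OYOB
After move 3 (F): F=YGYG U=WGBY R=OROR D=GWYB L=OROR
After move 4 (U): U=BWYG F=ORYG R=WBOR B=ORWB L=YGOR
Query 1: U[1] = W
Query 2: U[0] = B
Query 3: R[0] = W
Query 4: B[0] = O
Query 5: U[3] = G
Query 6: B[2] = W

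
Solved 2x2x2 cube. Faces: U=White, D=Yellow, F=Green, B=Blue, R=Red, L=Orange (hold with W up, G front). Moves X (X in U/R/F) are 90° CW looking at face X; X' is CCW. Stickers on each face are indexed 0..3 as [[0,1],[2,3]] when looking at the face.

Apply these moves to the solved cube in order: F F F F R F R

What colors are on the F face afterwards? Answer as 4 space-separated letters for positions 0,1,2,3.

Answer: G R Y B

Derivation:
After move 1 (F): F=GGGG U=WWOO R=WRWR D=RRYY L=OYOY
After move 2 (F): F=GGGG U=WWYY R=OROR D=WWYY L=OROR
After move 3 (F): F=GGGG U=WWRR R=YRYR D=OOYY L=OWOW
After move 4 (F): F=GGGG U=WWWW R=RRRR D=YYYY L=OOOO
After move 5 (R): R=RRRR U=WGWG F=GYGY D=YBYB B=WBWB
After move 6 (F): F=GGYY U=WGOO R=WRGR D=RRYB L=OYOB
After move 7 (R): R=GWRR U=WGOY F=GRYB D=RWYW B=OBGB
Query: F face = GRYB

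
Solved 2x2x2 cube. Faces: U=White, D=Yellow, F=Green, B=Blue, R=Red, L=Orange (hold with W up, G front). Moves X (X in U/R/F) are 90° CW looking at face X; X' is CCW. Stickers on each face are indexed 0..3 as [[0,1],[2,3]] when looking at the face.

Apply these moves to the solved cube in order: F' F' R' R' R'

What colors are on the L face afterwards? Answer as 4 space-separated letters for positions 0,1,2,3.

Answer: O R O R

Derivation:
After move 1 (F'): F=GGGG U=WWRR R=YRYR D=OOYY L=OWOW
After move 2 (F'): F=GGGG U=WWYY R=OROR D=WWYY L=OROR
After move 3 (R'): R=RROO U=WBYB F=GWGY D=WGYG B=YBWB
After move 4 (R'): R=RORO U=WWYY F=GBGB D=WWYY B=GBGB
After move 5 (R'): R=OORR U=WGYG F=GWGY D=WBYB B=YBWB
Query: L face = OROR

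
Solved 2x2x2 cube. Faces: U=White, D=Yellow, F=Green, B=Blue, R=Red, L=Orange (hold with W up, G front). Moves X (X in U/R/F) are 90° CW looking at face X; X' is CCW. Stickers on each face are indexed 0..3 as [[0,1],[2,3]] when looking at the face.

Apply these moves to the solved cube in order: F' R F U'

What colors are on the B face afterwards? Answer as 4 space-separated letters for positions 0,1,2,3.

Answer: R Y W B

Derivation:
After move 1 (F'): F=GGGG U=WWRR R=YRYR D=OOYY L=OWOW
After move 2 (R): R=YYRR U=WGRG F=GOGY D=OBYB B=RBWB
After move 3 (F): F=GGYO U=WGWW R=RYGR D=RYYB L=OOOB
After move 4 (U'): U=GWWW F=OOYO R=GGGR B=RYWB L=RBOB
Query: B face = RYWB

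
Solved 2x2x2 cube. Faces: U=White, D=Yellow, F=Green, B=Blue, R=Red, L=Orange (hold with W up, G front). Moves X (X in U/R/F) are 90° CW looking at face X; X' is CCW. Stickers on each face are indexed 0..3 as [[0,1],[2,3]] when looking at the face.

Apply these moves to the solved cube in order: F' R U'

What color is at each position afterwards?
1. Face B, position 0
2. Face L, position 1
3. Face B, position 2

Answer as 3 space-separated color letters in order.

Answer: Y B W

Derivation:
After move 1 (F'): F=GGGG U=WWRR R=YRYR D=OOYY L=OWOW
After move 2 (R): R=YYRR U=WGRG F=GOGY D=OBYB B=RBWB
After move 3 (U'): U=GGWR F=OWGY R=GORR B=YYWB L=RBOW
Query 1: B[0] = Y
Query 2: L[1] = B
Query 3: B[2] = W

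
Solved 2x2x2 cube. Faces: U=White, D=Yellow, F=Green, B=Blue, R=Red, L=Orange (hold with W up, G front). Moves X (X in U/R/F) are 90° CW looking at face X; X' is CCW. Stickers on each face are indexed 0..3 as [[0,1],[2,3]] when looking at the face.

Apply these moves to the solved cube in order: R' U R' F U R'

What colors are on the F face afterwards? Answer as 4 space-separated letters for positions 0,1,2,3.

After move 1 (R'): R=RRRR U=WBWB F=GWGW D=YGYG B=YBYB
After move 2 (U): U=WWBB F=RRGW R=YBRR B=OOYB L=GWOO
After move 3 (R'): R=BRYR U=WYBO F=RWGB D=YRYW B=GOGB
After move 4 (F): F=GRBW U=WYOW R=BROR D=YBYW L=GYOR
After move 5 (U): U=OWWY F=BRBW R=GOOR B=GYGB L=GROR
After move 6 (R'): R=ORGO U=OGWG F=BWBY D=YRYW B=WYBB
Query: F face = BWBY

Answer: B W B Y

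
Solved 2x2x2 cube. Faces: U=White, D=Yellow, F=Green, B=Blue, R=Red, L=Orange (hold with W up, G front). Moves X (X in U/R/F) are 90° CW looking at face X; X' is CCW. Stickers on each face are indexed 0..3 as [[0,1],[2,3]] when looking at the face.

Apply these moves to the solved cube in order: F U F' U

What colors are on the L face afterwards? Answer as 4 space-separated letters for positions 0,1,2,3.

Answer: R G O O

Derivation:
After move 1 (F): F=GGGG U=WWOO R=WRWR D=RRYY L=OYOY
After move 2 (U): U=OWOW F=WRGG R=BBWR B=OYBB L=GGOY
After move 3 (F'): F=RGWG U=OWBW R=RBRR D=GYYY L=GWOO
After move 4 (U): U=BOWW F=RBWG R=OYRR B=GWBB L=RGOO
Query: L face = RGOO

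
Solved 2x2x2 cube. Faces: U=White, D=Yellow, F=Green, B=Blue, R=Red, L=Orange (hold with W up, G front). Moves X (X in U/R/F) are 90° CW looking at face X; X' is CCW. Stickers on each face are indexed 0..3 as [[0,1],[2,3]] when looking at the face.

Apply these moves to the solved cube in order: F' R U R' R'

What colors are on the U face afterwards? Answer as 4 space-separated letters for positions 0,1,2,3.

After move 1 (F'): F=GGGG U=WWRR R=YRYR D=OOYY L=OWOW
After move 2 (R): R=YYRR U=WGRG F=GOGY D=OBYB B=RBWB
After move 3 (U): U=RWGG F=YYGY R=RBRR B=OWWB L=GOOW
After move 4 (R'): R=BRRR U=RWGO F=YWGG D=OYYY B=BWBB
After move 5 (R'): R=RRBR U=RBGB F=YWGO D=OWYG B=YWYB
Query: U face = RBGB

Answer: R B G B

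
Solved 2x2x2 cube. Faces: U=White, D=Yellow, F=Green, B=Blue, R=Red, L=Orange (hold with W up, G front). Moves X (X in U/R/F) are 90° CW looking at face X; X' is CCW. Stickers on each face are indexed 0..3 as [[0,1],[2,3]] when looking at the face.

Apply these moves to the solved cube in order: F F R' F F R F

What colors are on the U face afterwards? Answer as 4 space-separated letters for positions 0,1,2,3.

After move 1 (F): F=GGGG U=WWOO R=WRWR D=RRYY L=OYOY
After move 2 (F): F=GGGG U=WWYY R=OROR D=WWYY L=OROR
After move 3 (R'): R=RROO U=WBYB F=GWGY D=WGYG B=YBWB
After move 4 (F): F=GGYW U=WBRR R=YRBO D=ORYG L=OWOG
After move 5 (F): F=YGWG U=WBGW R=RRRO D=BYYG L=OOOR
After move 6 (R): R=RROR U=WGGG F=YYWG D=BWYY B=WBBB
After move 7 (F): F=WYGY U=WGRO R=GRGR D=ORYY L=OBOW
Query: U face = WGRO

Answer: W G R O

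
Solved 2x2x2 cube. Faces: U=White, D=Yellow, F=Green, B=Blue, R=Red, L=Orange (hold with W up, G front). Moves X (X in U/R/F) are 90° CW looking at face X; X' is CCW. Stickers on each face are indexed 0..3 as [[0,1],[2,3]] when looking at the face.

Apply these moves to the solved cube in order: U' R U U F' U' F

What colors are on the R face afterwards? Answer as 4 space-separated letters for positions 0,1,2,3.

After move 1 (U'): U=WWWW F=OOGG R=GGRR B=RRBB L=BBOO
After move 2 (R): R=RGRG U=WOWG F=OYGY D=YBYR B=WRWB
After move 3 (U): U=WWGO F=RGGY R=WRRG B=BBWB L=OYOO
After move 4 (U): U=GWOW F=WRGY R=BBRG B=OYWB L=RGOO
After move 5 (F'): F=RYWG U=GWBR R=BBYG D=GOYR L=RWOO
After move 6 (U'): U=WRGB F=RWWG R=RYYG B=BBWB L=OYOO
After move 7 (F): F=WRGW U=WROY R=GYBG D=YRYR L=OGOO
Query: R face = GYBG

Answer: G Y B G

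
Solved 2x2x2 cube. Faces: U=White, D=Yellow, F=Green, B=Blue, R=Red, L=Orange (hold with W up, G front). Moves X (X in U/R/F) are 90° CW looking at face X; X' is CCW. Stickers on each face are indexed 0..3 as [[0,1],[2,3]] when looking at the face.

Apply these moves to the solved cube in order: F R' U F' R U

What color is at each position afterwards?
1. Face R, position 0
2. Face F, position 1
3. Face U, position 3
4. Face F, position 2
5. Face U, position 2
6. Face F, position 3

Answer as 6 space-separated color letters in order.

Answer: W G O R G G

Derivation:
After move 1 (F): F=GGGG U=WWOO R=WRWR D=RRYY L=OYOY
After move 2 (R'): R=RRWW U=WBOB F=GWGO D=RGYG B=YBRB
After move 3 (U): U=OWBB F=RRGO R=YBWW B=OYRB L=GWOY
After move 4 (F'): F=RORG U=OWYW R=GBRW D=WYYG L=GBOB
After move 5 (R): R=RGWB U=OOYG F=RYRG D=WRYO B=WYWB
After move 6 (U): U=YOGO F=RGRG R=WYWB B=GBWB L=RYOB
Query 1: R[0] = W
Query 2: F[1] = G
Query 3: U[3] = O
Query 4: F[2] = R
Query 5: U[2] = G
Query 6: F[3] = G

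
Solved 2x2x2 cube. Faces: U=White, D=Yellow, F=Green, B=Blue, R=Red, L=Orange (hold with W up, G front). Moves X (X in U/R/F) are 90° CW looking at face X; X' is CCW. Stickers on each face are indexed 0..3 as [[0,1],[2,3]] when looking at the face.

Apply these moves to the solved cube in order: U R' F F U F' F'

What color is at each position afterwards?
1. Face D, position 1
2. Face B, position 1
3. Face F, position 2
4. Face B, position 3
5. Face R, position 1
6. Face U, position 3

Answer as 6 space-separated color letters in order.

Answer: Y B R B O O

Derivation:
After move 1 (U): U=WWWW F=RRGG R=BBRR B=OOBB L=GGOO
After move 2 (R'): R=BRBR U=WBWO F=RWGW D=YRYG B=YOYB
After move 3 (F): F=GRWW U=WBOG R=WROR D=BBYG L=GYOR
After move 4 (F): F=WGWR U=WBRY R=ORGR D=OWYG L=GBOB
After move 5 (U): U=RWYB F=ORWR R=YOGR B=GBYB L=WGOB
After move 6 (F'): F=RROW U=RWYG R=WOOR D=GBYG L=WBOY
After move 7 (F'): F=RWRO U=RWWO R=BOGR D=BYYG L=WGOY
Query 1: D[1] = Y
Query 2: B[1] = B
Query 3: F[2] = R
Query 4: B[3] = B
Query 5: R[1] = O
Query 6: U[3] = O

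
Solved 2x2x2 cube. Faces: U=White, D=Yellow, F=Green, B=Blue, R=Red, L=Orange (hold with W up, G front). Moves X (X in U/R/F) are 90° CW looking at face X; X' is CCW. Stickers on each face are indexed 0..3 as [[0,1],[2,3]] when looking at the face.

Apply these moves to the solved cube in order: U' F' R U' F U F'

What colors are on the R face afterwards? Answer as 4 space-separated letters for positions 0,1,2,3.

After move 1 (U'): U=WWWW F=OOGG R=GGRR B=RRBB L=BBOO
After move 2 (F'): F=OGOG U=WWGR R=YGYR D=BOYY L=BWOW
After move 3 (R): R=YYRG U=WGGG F=OOOY D=BBYR B=RRWB
After move 4 (U'): U=GGWG F=BWOY R=OORG B=YYWB L=RROW
After move 5 (F): F=OBYW U=GGWR R=WOGG D=ROYR L=RBOB
After move 6 (U): U=WGRG F=WOYW R=YYGG B=RBWB L=OBOB
After move 7 (F'): F=OWWY U=WGYG R=OYRG D=BBYR L=OGOR
Query: R face = OYRG

Answer: O Y R G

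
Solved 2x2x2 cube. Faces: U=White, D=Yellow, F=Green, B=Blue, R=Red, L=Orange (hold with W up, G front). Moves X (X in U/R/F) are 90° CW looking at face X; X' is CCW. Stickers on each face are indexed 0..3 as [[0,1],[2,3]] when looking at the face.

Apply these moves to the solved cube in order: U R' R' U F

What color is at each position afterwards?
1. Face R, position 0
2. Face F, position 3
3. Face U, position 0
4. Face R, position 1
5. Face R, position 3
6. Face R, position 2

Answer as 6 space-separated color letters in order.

After move 1 (U): U=WWWW F=RRGG R=BBRR B=OOBB L=GGOO
After move 2 (R'): R=BRBR U=WBWO F=RWGW D=YRYG B=YOYB
After move 3 (R'): R=RRBB U=WYWY F=RBGO D=YWYW B=GORB
After move 4 (U): U=WWYY F=RRGO R=GOBB B=GGRB L=RBOO
After move 5 (F): F=GROR U=WWOB R=YOYB D=BGYW L=RYOW
Query 1: R[0] = Y
Query 2: F[3] = R
Query 3: U[0] = W
Query 4: R[1] = O
Query 5: R[3] = B
Query 6: R[2] = Y

Answer: Y R W O B Y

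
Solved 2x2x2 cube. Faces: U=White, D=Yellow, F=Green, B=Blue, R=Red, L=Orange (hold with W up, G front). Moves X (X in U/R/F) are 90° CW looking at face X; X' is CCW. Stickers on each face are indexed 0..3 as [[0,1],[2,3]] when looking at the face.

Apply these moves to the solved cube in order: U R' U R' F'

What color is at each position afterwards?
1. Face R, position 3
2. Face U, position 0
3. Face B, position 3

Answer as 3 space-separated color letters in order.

After move 1 (U): U=WWWW F=RRGG R=BBRR B=OOBB L=GGOO
After move 2 (R'): R=BRBR U=WBWO F=RWGW D=YRYG B=YOYB
After move 3 (U): U=WWOB F=BRGW R=YOBR B=GGYB L=RWOO
After move 4 (R'): R=ORYB U=WYOG F=BWGB D=YRYW B=GGRB
After move 5 (F'): F=WBBG U=WYOY R=RRYB D=WOYW L=RGOO
Query 1: R[3] = B
Query 2: U[0] = W
Query 3: B[3] = B

Answer: B W B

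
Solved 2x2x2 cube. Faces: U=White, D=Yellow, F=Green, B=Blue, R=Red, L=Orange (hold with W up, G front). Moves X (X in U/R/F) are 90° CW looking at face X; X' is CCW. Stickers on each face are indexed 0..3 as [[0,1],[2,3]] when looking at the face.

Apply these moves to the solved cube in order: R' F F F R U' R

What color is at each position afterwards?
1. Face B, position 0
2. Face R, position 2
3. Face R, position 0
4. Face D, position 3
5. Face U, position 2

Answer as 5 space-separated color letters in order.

Answer: R R R Y W

Derivation:
After move 1 (R'): R=RRRR U=WBWB F=GWGW D=YGYG B=YBYB
After move 2 (F): F=GGWW U=WBOO R=WRBR D=RRYG L=OYOG
After move 3 (F): F=WGWG U=WBGY R=OROR D=BWYG L=OROR
After move 4 (F): F=WWGG U=WBRR R=GRYR D=OOYG L=OBOW
After move 5 (R): R=YGRR U=WWRG F=WOGG D=OYYY B=RBBB
After move 6 (U'): U=WGWR F=OBGG R=WORR B=YGBB L=RBOW
After move 7 (R): R=RWRO U=WBWG F=OYGY D=OBYY B=RGGB
Query 1: B[0] = R
Query 2: R[2] = R
Query 3: R[0] = R
Query 4: D[3] = Y
Query 5: U[2] = W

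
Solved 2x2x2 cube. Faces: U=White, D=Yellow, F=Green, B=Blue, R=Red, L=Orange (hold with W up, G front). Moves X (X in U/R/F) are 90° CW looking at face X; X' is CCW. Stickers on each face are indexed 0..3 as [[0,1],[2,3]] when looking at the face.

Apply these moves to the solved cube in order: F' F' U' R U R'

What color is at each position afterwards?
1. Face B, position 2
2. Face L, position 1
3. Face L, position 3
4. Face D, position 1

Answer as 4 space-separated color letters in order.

Answer: B W R G

Derivation:
After move 1 (F'): F=GGGG U=WWRR R=YRYR D=OOYY L=OWOW
After move 2 (F'): F=GGGG U=WWYY R=OROR D=WWYY L=OROR
After move 3 (U'): U=WYWY F=ORGG R=GGOR B=ORBB L=BBOR
After move 4 (R): R=OGRG U=WRWG F=OWGY D=WBYO B=YRYB
After move 5 (U): U=WWGR F=OGGY R=YRRG B=BBYB L=OWOR
After move 6 (R'): R=RGYR U=WYGB F=OWGR D=WGYY B=OBBB
Query 1: B[2] = B
Query 2: L[1] = W
Query 3: L[3] = R
Query 4: D[1] = G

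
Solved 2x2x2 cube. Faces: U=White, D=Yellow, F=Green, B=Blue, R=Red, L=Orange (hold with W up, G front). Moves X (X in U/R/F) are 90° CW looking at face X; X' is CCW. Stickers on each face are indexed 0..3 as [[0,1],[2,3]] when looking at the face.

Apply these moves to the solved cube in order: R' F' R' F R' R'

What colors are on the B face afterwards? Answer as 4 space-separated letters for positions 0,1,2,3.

After move 1 (R'): R=RRRR U=WBWB F=GWGW D=YGYG B=YBYB
After move 2 (F'): F=WWGG U=WBRR R=GRYR D=OOYG L=OBOW
After move 3 (R'): R=RRGY U=WYRY F=WBGR D=OWYG B=GBOB
After move 4 (F): F=GWRB U=WYWB R=RRYY D=GRYG L=OOOW
After move 5 (R'): R=RYRY U=WOWG F=GYRB D=GWYB B=GBRB
After move 6 (R'): R=YYRR U=WRWG F=GORG D=GYYB B=BBWB
Query: B face = BBWB

Answer: B B W B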